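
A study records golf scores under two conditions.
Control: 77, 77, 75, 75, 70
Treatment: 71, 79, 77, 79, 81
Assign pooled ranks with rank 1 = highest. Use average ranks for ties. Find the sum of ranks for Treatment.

Sorted (descending): 81, 79, 79, 77, 77, 77, 75, 75, 71, 70
The 2 values of 79 occupy positions 2–3 → average rank (2+3)/2 = 2.5.
The 3 values of 77 occupy positions 4–6 → average rank 5.
The 2 values of 75 occupy positions 7–8 → average rank (7+8)/2 = 7.5.
Treatment values → pooled ranks: 71→9, 79→2.5, 77→5, 79→2.5, 81→1
Rank sum = 9 + 2.5 + 5 + 2.5 + 1 = 20

20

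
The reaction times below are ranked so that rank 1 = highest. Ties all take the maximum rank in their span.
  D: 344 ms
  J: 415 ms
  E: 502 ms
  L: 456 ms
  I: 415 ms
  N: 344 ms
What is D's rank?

6

Sorted (descending): 502, 456, 415, 415, 344, 344
The 2 values of 415 occupy positions 3–4 → each gets rank 4.
The 2 values of 344 occupy positions 5–6 → each gets rank 6.
D has value 344 ms → rank 6.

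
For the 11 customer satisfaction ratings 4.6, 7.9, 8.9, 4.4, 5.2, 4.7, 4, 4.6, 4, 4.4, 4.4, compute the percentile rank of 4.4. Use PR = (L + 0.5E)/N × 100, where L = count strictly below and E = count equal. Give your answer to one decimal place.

31.8

N = 11.
Strictly below 4.4: 2. Equal to 4.4: 3.
PR = (2 + 0.5·3)/11 × 100 = 31.8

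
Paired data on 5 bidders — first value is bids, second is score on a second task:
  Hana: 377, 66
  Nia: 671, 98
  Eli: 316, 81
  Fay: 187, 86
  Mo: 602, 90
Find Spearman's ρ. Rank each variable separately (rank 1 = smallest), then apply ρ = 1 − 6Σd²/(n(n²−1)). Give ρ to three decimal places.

Ranks of variable 1: 3, 5, 2, 1, 4
Ranks of variable 2: 1, 5, 2, 3, 4
d = r₁ − r₂: 2, 0, 0, -2, 0
d²: 4, 0, 0, 4, 0; Σd² = 8
ρ = 1 − 6·8/(5·24) = 1 − 48/120 = 0.600

0.600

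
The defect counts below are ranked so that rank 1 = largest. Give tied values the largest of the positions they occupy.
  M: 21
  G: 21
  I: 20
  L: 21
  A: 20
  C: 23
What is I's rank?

Sorted (descending): 23, 21, 21, 21, 20, 20
The 3 values of 21 occupy positions 2–4 → each gets rank 4.
The 2 values of 20 occupy positions 5–6 → each gets rank 6.
I has value 20 → rank 6.

6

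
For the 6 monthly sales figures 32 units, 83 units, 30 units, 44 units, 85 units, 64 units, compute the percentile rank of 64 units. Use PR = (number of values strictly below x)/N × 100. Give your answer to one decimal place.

50.0

N = 6.
Strictly below 64: 3. Equal to 64: 1.
PR = 3/6 × 100 = 50.0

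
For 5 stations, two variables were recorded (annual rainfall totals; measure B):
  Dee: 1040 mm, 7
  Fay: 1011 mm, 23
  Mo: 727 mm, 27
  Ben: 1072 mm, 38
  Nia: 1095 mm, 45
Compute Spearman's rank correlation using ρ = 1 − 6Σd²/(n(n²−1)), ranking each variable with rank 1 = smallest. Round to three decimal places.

0.600

Ranks of variable 1: 3, 2, 1, 4, 5
Ranks of variable 2: 1, 2, 3, 4, 5
d = r₁ − r₂: 2, 0, -2, 0, 0
d²: 4, 0, 4, 0, 0; Σd² = 8
ρ = 1 − 6·8/(5·24) = 1 − 48/120 = 0.600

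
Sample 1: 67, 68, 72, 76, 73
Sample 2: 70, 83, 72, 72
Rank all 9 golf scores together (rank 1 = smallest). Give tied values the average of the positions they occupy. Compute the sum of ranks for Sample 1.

23

Sorted (ascending): 67, 68, 70, 72, 72, 72, 73, 76, 83
The 3 values of 72 occupy positions 4–6 → average rank 5.
Sample 1 values → pooled ranks: 67→1, 68→2, 72→5, 76→8, 73→7
Rank sum = 1 + 2 + 5 + 8 + 7 = 23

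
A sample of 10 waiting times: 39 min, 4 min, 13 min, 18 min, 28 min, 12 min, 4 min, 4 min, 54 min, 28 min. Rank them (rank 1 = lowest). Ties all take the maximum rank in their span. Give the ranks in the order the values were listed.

9, 3, 5, 6, 8, 4, 3, 3, 10, 8

Sorted (ascending): 4, 4, 4, 12, 13, 18, 28, 28, 39, 54
The 3 values of 4 occupy positions 1–3 → each gets rank 3.
The 2 values of 28 occupy positions 7–8 → each gets rank 8.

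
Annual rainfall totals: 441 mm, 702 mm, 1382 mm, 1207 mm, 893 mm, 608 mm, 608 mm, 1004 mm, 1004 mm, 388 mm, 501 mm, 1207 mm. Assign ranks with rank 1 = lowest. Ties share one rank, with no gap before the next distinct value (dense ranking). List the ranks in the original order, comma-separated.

Sorted (ascending): 388, 441, 501, 608, 608, 702, 893, 1004, 1004, 1207, 1207, 1382
The 2 values of 608 share dense rank 4.
The 2 values of 1004 share dense rank 7.
The 2 values of 1207 share dense rank 8.
Remaining distinct values take the next consecutive integers.

2, 5, 9, 8, 6, 4, 4, 7, 7, 1, 3, 8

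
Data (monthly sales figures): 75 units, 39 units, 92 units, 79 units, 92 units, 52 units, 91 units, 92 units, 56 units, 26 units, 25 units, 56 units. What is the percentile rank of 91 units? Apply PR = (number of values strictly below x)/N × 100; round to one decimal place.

N = 12.
Strictly below 91: 8. Equal to 91: 1.
PR = 8/12 × 100 = 66.7

66.7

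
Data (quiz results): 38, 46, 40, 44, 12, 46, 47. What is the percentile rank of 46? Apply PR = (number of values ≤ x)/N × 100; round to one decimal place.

N = 7.
Strictly below 46: 4. Equal to 46: 2.
PR = 6/7 × 100 = 85.7

85.7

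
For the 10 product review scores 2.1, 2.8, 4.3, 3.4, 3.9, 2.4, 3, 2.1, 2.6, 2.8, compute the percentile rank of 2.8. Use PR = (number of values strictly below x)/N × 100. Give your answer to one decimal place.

N = 10.
Strictly below 2.8: 4. Equal to 2.8: 2.
PR = 4/10 × 100 = 40.0

40.0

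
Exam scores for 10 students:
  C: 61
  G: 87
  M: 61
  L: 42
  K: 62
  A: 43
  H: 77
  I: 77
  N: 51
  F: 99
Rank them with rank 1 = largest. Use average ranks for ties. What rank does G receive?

2

Sorted (descending): 99, 87, 77, 77, 62, 61, 61, 51, 43, 42
The 2 values of 77 occupy positions 3–4 → average rank (3+4)/2 = 3.5.
The 2 values of 61 occupy positions 6–7 → average rank (6+7)/2 = 6.5.
G has value 87 → rank 2.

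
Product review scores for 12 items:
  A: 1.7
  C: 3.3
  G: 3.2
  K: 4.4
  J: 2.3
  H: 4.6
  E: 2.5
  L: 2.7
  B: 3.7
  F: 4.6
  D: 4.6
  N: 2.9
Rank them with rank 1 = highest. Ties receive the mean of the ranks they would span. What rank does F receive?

2

Sorted (descending): 4.6, 4.6, 4.6, 4.4, 3.7, 3.3, 3.2, 2.9, 2.7, 2.5, 2.3, 1.7
The 3 values of 4.6 occupy positions 1–3 → average rank 2.
F has value 4.6 → rank 2.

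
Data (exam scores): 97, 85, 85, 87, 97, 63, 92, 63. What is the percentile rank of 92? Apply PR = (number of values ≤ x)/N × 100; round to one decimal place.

75.0

N = 8.
Strictly below 92: 5. Equal to 92: 1.
PR = 6/8 × 100 = 75.0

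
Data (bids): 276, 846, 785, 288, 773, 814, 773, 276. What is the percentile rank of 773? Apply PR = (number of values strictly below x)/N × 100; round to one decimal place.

N = 8.
Strictly below 773: 3. Equal to 773: 2.
PR = 3/8 × 100 = 37.5

37.5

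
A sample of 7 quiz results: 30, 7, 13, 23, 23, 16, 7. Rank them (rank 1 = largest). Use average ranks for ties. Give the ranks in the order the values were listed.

1, 6.5, 5, 2.5, 2.5, 4, 6.5

Sorted (descending): 30, 23, 23, 16, 13, 7, 7
The 2 values of 23 occupy positions 2–3 → average rank (2+3)/2 = 2.5.
The 2 values of 7 occupy positions 6–7 → average rank (6+7)/2 = 6.5.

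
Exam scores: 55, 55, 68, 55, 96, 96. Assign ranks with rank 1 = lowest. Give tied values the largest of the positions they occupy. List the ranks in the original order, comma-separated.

3, 3, 4, 3, 6, 6

Sorted (ascending): 55, 55, 55, 68, 96, 96
The 3 values of 55 occupy positions 1–3 → each gets rank 3.
The 2 values of 96 occupy positions 5–6 → each gets rank 6.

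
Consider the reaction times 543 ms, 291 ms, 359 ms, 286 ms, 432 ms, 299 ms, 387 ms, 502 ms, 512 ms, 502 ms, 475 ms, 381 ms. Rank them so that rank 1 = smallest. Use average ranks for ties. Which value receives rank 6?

387

Sorted (ascending): 286, 291, 299, 359, 381, 387, 432, 475, 502, 502, 512, 543
The 2 values of 502 occupy positions 9–10 → average rank (9+10)/2 = 9.5.
Rank 6 → value 387.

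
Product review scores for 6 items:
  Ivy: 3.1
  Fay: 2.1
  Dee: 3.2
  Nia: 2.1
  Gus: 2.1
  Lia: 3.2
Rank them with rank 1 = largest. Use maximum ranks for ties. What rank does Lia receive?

Sorted (descending): 3.2, 3.2, 3.1, 2.1, 2.1, 2.1
The 2 values of 3.2 occupy positions 1–2 → each gets rank 2.
The 3 values of 2.1 occupy positions 4–6 → each gets rank 6.
Lia has value 3.2 → rank 2.

2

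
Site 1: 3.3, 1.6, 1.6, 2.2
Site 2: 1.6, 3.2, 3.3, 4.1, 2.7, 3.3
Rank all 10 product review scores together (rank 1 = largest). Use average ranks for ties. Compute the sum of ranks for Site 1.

28

Sorted (descending): 4.1, 3.3, 3.3, 3.3, 3.2, 2.7, 2.2, 1.6, 1.6, 1.6
The 3 values of 3.3 occupy positions 2–4 → average rank 3.
The 3 values of 1.6 occupy positions 8–10 → average rank 9.
Site 1 values → pooled ranks: 3.3→3, 1.6→9, 1.6→9, 2.2→7
Rank sum = 3 + 9 + 9 + 7 = 28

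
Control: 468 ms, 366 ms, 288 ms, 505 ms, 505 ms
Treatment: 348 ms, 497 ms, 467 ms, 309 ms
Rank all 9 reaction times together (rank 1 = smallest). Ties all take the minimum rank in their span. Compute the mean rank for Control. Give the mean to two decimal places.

Sorted (ascending): 288, 309, 348, 366, 467, 468, 497, 505, 505
The 2 values of 505 occupy positions 8–9 → each gets rank 8.
Control values → pooled ranks: 468→6, 366→4, 288→1, 505→8, 505→8
Mean rank = (6 + 4 + 1 + 8 + 8) / 5 = 5.40

5.40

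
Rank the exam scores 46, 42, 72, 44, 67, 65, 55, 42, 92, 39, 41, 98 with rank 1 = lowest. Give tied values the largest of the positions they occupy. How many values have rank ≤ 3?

Sorted (ascending): 39, 41, 42, 42, 44, 46, 55, 65, 67, 72, 92, 98
The 2 values of 42 occupy positions 3–4 → each gets rank 4.
Ranks ≤ 3: {1, 2} → 2 values.

2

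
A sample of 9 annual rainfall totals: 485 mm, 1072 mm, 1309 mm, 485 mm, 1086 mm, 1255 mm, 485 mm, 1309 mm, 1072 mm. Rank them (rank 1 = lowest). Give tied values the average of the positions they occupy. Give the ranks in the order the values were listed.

Sorted (ascending): 485, 485, 485, 1072, 1072, 1086, 1255, 1309, 1309
The 3 values of 485 occupy positions 1–3 → average rank 2.
The 2 values of 1072 occupy positions 4–5 → average rank (4+5)/2 = 4.5.
The 2 values of 1309 occupy positions 8–9 → average rank (8+9)/2 = 8.5.

2, 4.5, 8.5, 2, 6, 7, 2, 8.5, 4.5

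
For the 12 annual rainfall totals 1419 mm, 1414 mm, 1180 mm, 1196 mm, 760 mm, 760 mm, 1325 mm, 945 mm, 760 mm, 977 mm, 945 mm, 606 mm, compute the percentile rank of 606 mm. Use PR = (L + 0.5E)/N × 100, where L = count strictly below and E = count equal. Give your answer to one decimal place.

4.2

N = 12.
Strictly below 606: 0. Equal to 606: 1.
PR = (0 + 0.5·1)/12 × 100 = 4.2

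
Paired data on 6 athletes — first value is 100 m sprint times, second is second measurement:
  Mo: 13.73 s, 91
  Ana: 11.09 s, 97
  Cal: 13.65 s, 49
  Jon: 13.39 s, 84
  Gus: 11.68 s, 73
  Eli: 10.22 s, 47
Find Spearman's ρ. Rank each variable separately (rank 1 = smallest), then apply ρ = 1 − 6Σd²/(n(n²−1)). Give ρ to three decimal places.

Ranks of variable 1: 6, 2, 5, 4, 3, 1
Ranks of variable 2: 5, 6, 2, 4, 3, 1
d = r₁ − r₂: 1, -4, 3, 0, 0, 0
d²: 1, 16, 9, 0, 0, 0; Σd² = 26
ρ = 1 − 6·26/(6·35) = 1 − 156/210 = 0.257

0.257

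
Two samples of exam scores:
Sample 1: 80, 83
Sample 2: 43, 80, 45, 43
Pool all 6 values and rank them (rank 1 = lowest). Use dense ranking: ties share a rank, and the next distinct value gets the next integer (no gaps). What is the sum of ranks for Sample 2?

Sorted (ascending): 43, 43, 45, 80, 80, 83
The 2 values of 43 share dense rank 1.
The 2 values of 80 share dense rank 3.
Remaining distinct values take the next consecutive integers.
Sample 2 values → pooled ranks: 43→1, 80→3, 45→2, 43→1
Rank sum = 1 + 3 + 2 + 1 = 7

7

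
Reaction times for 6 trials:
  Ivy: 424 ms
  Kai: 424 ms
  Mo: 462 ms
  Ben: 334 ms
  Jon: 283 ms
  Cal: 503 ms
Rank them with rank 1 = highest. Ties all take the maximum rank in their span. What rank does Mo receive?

2

Sorted (descending): 503, 462, 424, 424, 334, 283
The 2 values of 424 occupy positions 3–4 → each gets rank 4.
Mo has value 462 ms → rank 2.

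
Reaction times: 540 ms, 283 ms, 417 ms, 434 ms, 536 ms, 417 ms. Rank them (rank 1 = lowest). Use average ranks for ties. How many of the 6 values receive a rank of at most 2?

1

Sorted (ascending): 283, 417, 417, 434, 536, 540
The 2 values of 417 occupy positions 2–3 → average rank (2+3)/2 = 2.5.
Ranks ≤ 2: {1} → 1 value.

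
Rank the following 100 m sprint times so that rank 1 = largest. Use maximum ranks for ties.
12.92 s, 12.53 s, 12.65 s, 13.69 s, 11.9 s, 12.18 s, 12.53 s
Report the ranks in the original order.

Sorted (descending): 13.69, 12.92, 12.65, 12.53, 12.53, 12.18, 11.9
The 2 values of 12.53 occupy positions 4–5 → each gets rank 5.

2, 5, 3, 1, 7, 6, 5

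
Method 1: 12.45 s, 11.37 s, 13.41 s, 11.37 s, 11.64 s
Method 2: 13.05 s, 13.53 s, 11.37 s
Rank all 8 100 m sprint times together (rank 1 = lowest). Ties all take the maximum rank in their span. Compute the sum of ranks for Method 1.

22

Sorted (ascending): 11.37, 11.37, 11.37, 11.64, 12.45, 13.05, 13.41, 13.53
The 3 values of 11.37 occupy positions 1–3 → each gets rank 3.
Method 1 values → pooled ranks: 12.45→5, 11.37→3, 13.41→7, 11.37→3, 11.64→4
Rank sum = 5 + 3 + 7 + 3 + 4 = 22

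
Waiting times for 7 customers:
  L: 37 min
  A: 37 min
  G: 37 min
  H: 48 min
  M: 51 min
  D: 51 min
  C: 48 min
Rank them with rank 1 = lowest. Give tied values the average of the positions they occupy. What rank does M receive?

6.5

Sorted (ascending): 37, 37, 37, 48, 48, 51, 51
The 3 values of 37 occupy positions 1–3 → average rank 2.
The 2 values of 48 occupy positions 4–5 → average rank (4+5)/2 = 4.5.
The 2 values of 51 occupy positions 6–7 → average rank (6+7)/2 = 6.5.
M has value 51 min → rank 6.5.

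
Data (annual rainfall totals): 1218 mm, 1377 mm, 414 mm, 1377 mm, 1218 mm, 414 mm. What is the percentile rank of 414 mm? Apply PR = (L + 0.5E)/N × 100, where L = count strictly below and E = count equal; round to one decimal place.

16.7

N = 6.
Strictly below 414: 0. Equal to 414: 2.
PR = (0 + 0.5·2)/6 × 100 = 16.7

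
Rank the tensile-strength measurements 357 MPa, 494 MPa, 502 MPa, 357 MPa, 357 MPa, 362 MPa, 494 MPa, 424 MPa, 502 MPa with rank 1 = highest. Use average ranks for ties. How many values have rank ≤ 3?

Sorted (descending): 502, 502, 494, 494, 424, 362, 357, 357, 357
The 2 values of 502 occupy positions 1–2 → average rank (1+2)/2 = 1.5.
The 2 values of 494 occupy positions 3–4 → average rank (3+4)/2 = 3.5.
The 3 values of 357 occupy positions 7–9 → average rank 8.
Ranks ≤ 3: {1.5, 1.5} → 2 values.

2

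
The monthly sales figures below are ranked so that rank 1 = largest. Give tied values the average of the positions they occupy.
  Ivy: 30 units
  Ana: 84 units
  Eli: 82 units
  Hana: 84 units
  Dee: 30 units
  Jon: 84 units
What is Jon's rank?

2

Sorted (descending): 84, 84, 84, 82, 30, 30
The 3 values of 84 occupy positions 1–3 → average rank 2.
The 2 values of 30 occupy positions 5–6 → average rank (5+6)/2 = 5.5.
Jon has value 84 units → rank 2.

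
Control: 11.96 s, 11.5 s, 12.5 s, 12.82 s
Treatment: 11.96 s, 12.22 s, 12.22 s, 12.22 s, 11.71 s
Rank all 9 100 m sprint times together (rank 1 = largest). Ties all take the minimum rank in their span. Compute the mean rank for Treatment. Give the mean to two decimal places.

Sorted (descending): 12.82, 12.5, 12.22, 12.22, 12.22, 11.96, 11.96, 11.71, 11.5
The 3 values of 12.22 occupy positions 3–5 → each gets rank 3.
The 2 values of 11.96 occupy positions 6–7 → each gets rank 6.
Treatment values → pooled ranks: 11.96→6, 12.22→3, 12.22→3, 12.22→3, 11.71→8
Mean rank = (6 + 3 + 3 + 3 + 8) / 5 = 4.60

4.60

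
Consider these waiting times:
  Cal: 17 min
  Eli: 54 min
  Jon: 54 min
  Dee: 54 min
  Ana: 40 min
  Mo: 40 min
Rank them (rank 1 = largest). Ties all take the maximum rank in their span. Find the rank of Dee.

3

Sorted (descending): 54, 54, 54, 40, 40, 17
The 3 values of 54 occupy positions 1–3 → each gets rank 3.
The 2 values of 40 occupy positions 4–5 → each gets rank 5.
Dee has value 54 min → rank 3.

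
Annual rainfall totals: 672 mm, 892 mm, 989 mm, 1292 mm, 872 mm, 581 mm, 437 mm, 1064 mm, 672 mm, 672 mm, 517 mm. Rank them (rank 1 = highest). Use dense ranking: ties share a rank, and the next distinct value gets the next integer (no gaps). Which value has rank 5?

Sorted (descending): 1292, 1064, 989, 892, 872, 672, 672, 672, 581, 517, 437
The 3 values of 672 share dense rank 6.
Remaining distinct values take the next consecutive integers.
Rank 5 → value 872.

872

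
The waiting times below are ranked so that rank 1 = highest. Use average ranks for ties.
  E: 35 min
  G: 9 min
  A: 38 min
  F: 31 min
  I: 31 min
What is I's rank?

3.5

Sorted (descending): 38, 35, 31, 31, 9
The 2 values of 31 occupy positions 3–4 → average rank (3+4)/2 = 3.5.
I has value 31 min → rank 3.5.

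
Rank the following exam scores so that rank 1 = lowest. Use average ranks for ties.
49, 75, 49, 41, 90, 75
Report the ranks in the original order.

2.5, 4.5, 2.5, 1, 6, 4.5

Sorted (ascending): 41, 49, 49, 75, 75, 90
The 2 values of 49 occupy positions 2–3 → average rank (2+3)/2 = 2.5.
The 2 values of 75 occupy positions 4–5 → average rank (4+5)/2 = 4.5.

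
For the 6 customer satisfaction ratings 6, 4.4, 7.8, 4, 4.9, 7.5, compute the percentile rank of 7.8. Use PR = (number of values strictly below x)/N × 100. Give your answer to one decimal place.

83.3

N = 6.
Strictly below 7.8: 5. Equal to 7.8: 1.
PR = 5/6 × 100 = 83.3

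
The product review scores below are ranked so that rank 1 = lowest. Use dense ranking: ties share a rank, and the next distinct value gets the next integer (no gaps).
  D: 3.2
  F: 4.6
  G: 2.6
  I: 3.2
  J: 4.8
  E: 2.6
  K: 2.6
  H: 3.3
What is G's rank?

Sorted (ascending): 2.6, 2.6, 2.6, 3.2, 3.2, 3.3, 4.6, 4.8
The 3 values of 2.6 share dense rank 1.
The 2 values of 3.2 share dense rank 2.
Remaining distinct values take the next consecutive integers.
G has value 2.6 → rank 1.

1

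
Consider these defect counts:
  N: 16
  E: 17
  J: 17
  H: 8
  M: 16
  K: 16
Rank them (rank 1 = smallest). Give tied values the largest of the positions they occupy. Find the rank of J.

6

Sorted (ascending): 8, 16, 16, 16, 17, 17
The 3 values of 16 occupy positions 2–4 → each gets rank 4.
The 2 values of 17 occupy positions 5–6 → each gets rank 6.
J has value 17 → rank 6.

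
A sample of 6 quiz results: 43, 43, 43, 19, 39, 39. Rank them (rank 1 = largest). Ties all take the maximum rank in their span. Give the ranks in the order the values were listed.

Sorted (descending): 43, 43, 43, 39, 39, 19
The 3 values of 43 occupy positions 1–3 → each gets rank 3.
The 2 values of 39 occupy positions 4–5 → each gets rank 5.

3, 3, 3, 6, 5, 5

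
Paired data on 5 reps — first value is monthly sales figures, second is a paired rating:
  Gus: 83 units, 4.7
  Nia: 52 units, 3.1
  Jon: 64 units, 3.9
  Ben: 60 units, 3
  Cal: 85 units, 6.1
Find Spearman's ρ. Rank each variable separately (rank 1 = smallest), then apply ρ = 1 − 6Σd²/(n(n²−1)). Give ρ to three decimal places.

Ranks of variable 1: 4, 1, 3, 2, 5
Ranks of variable 2: 4, 2, 3, 1, 5
d = r₁ − r₂: 0, -1, 0, 1, 0
d²: 0, 1, 0, 1, 0; Σd² = 2
ρ = 1 − 6·2/(5·24) = 1 − 12/120 = 0.900

0.900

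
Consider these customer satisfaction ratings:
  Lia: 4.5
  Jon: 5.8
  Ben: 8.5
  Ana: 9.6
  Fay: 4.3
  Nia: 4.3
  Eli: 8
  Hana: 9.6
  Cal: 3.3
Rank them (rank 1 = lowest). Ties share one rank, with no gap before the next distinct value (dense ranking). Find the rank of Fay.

2

Sorted (ascending): 3.3, 4.3, 4.3, 4.5, 5.8, 8, 8.5, 9.6, 9.6
The 2 values of 4.3 share dense rank 2.
The 2 values of 9.6 share dense rank 7.
Remaining distinct values take the next consecutive integers.
Fay has value 4.3 → rank 2.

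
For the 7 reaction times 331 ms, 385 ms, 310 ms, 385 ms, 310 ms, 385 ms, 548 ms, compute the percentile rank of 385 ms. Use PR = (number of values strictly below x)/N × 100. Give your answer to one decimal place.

42.9

N = 7.
Strictly below 385: 3. Equal to 385: 3.
PR = 3/7 × 100 = 42.9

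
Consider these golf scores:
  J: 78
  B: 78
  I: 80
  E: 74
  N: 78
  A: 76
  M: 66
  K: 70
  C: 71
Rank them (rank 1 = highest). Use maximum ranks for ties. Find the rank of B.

Sorted (descending): 80, 78, 78, 78, 76, 74, 71, 70, 66
The 3 values of 78 occupy positions 2–4 → each gets rank 4.
B has value 78 → rank 4.

4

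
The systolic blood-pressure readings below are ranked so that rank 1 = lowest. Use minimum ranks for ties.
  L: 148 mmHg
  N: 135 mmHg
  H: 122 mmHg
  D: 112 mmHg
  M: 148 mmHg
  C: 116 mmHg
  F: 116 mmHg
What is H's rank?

4

Sorted (ascending): 112, 116, 116, 122, 135, 148, 148
The 2 values of 116 occupy positions 2–3 → each gets rank 2.
The 2 values of 148 occupy positions 6–7 → each gets rank 6.
H has value 122 mmHg → rank 4.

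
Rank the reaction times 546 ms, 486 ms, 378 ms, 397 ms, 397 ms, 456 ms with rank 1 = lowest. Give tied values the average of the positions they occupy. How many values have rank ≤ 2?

1

Sorted (ascending): 378, 397, 397, 456, 486, 546
The 2 values of 397 occupy positions 2–3 → average rank (2+3)/2 = 2.5.
Ranks ≤ 2: {1} → 1 value.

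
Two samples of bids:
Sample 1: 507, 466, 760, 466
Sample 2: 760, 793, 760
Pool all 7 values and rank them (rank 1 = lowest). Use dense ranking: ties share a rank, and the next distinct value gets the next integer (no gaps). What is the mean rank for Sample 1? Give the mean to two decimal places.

1.75

Sorted (ascending): 466, 466, 507, 760, 760, 760, 793
The 2 values of 466 share dense rank 1.
The 3 values of 760 share dense rank 3.
Remaining distinct values take the next consecutive integers.
Sample 1 values → pooled ranks: 507→2, 466→1, 760→3, 466→1
Mean rank = (2 + 1 + 3 + 1) / 4 = 1.75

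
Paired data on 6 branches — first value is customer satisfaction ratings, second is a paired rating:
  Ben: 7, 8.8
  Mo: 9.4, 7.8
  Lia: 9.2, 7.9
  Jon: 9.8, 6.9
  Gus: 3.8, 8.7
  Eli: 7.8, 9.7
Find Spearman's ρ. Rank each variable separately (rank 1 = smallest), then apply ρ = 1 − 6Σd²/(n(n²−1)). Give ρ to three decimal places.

Ranks of variable 1: 2, 5, 4, 6, 1, 3
Ranks of variable 2: 5, 2, 3, 1, 4, 6
d = r₁ − r₂: -3, 3, 1, 5, -3, -3
d²: 9, 9, 1, 25, 9, 9; Σd² = 62
ρ = 1 − 6·62/(6·35) = 1 − 372/210 = -0.771

-0.771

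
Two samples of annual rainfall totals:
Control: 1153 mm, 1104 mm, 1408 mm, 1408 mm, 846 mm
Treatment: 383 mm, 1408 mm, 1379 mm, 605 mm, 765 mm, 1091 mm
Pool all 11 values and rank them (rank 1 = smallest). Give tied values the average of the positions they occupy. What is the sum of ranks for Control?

Sorted (ascending): 383, 605, 765, 846, 1091, 1104, 1153, 1379, 1408, 1408, 1408
The 3 values of 1408 occupy positions 9–11 → average rank 10.
Control values → pooled ranks: 1153→7, 1104→6, 1408→10, 1408→10, 846→4
Rank sum = 7 + 6 + 10 + 10 + 4 = 37

37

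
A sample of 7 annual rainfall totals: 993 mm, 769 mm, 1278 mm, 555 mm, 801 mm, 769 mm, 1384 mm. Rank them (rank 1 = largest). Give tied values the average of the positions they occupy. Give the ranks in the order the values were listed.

Sorted (descending): 1384, 1278, 993, 801, 769, 769, 555
The 2 values of 769 occupy positions 5–6 → average rank (5+6)/2 = 5.5.

3, 5.5, 2, 7, 4, 5.5, 1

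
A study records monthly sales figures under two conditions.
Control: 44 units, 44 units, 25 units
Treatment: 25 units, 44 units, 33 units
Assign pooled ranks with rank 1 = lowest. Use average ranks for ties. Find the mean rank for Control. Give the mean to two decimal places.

3.83

Sorted (ascending): 25, 25, 33, 44, 44, 44
The 2 values of 25 occupy positions 1–2 → average rank (1+2)/2 = 1.5.
The 3 values of 44 occupy positions 4–6 → average rank 5.
Control values → pooled ranks: 44→5, 44→5, 25→1.5
Mean rank = (5 + 5 + 1.5) / 3 = 3.83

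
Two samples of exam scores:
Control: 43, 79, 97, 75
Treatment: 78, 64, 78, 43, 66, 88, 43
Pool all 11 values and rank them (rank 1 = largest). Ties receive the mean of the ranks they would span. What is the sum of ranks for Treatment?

46

Sorted (descending): 97, 88, 79, 78, 78, 75, 66, 64, 43, 43, 43
The 2 values of 78 occupy positions 4–5 → average rank (4+5)/2 = 4.5.
The 3 values of 43 occupy positions 9–11 → average rank 10.
Treatment values → pooled ranks: 78→4.5, 64→8, 78→4.5, 43→10, 66→7, 88→2, 43→10
Rank sum = 4.5 + 8 + 4.5 + 10 + 7 + 2 + 10 = 46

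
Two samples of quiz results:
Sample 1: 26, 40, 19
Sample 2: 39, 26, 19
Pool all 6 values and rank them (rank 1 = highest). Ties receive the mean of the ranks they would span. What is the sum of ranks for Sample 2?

11

Sorted (descending): 40, 39, 26, 26, 19, 19
The 2 values of 26 occupy positions 3–4 → average rank (3+4)/2 = 3.5.
The 2 values of 19 occupy positions 5–6 → average rank (5+6)/2 = 5.5.
Sample 2 values → pooled ranks: 39→2, 26→3.5, 19→5.5
Rank sum = 2 + 3.5 + 5.5 = 11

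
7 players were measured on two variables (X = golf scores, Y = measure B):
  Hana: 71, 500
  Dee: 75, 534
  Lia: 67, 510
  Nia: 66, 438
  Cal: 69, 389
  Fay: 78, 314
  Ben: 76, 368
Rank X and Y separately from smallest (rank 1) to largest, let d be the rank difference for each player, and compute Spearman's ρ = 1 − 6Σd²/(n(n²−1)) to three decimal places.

-0.464

Ranks of variable 1: 4, 5, 2, 1, 3, 7, 6
Ranks of variable 2: 5, 7, 6, 4, 3, 1, 2
d = r₁ − r₂: -1, -2, -4, -3, 0, 6, 4
d²: 1, 4, 16, 9, 0, 36, 16; Σd² = 82
ρ = 1 − 6·82/(7·48) = 1 − 492/336 = -0.464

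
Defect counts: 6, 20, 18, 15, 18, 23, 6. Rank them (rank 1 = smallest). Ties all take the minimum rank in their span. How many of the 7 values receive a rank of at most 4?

5

Sorted (ascending): 6, 6, 15, 18, 18, 20, 23
The 2 values of 6 occupy positions 1–2 → each gets rank 1.
The 2 values of 18 occupy positions 4–5 → each gets rank 4.
Ranks ≤ 4: {1, 1, 3, 4, 4} → 5 values.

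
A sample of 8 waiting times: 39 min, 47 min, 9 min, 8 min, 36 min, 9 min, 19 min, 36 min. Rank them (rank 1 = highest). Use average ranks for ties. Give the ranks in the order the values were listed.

Sorted (descending): 47, 39, 36, 36, 19, 9, 9, 8
The 2 values of 36 occupy positions 3–4 → average rank (3+4)/2 = 3.5.
The 2 values of 9 occupy positions 6–7 → average rank (6+7)/2 = 6.5.

2, 1, 6.5, 8, 3.5, 6.5, 5, 3.5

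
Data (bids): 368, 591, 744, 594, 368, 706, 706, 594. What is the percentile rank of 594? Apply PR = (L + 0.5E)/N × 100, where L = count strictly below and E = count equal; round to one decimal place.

50.0

N = 8.
Strictly below 594: 3. Equal to 594: 2.
PR = (3 + 0.5·2)/8 × 100 = 50.0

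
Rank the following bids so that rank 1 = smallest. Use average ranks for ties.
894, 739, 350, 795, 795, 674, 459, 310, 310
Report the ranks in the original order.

Sorted (ascending): 310, 310, 350, 459, 674, 739, 795, 795, 894
The 2 values of 310 occupy positions 1–2 → average rank (1+2)/2 = 1.5.
The 2 values of 795 occupy positions 7–8 → average rank (7+8)/2 = 7.5.

9, 6, 3, 7.5, 7.5, 5, 4, 1.5, 1.5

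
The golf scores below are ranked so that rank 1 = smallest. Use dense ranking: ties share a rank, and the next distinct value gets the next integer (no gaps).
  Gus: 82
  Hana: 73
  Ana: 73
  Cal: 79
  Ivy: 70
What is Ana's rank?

Sorted (ascending): 70, 73, 73, 79, 82
The 2 values of 73 share dense rank 2.
Remaining distinct values take the next consecutive integers.
Ana has value 73 → rank 2.

2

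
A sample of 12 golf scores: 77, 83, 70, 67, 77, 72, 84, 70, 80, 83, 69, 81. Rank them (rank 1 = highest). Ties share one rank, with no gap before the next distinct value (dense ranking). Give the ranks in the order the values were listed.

Sorted (descending): 84, 83, 83, 81, 80, 77, 77, 72, 70, 70, 69, 67
The 2 values of 83 share dense rank 2.
The 2 values of 77 share dense rank 5.
The 2 values of 70 share dense rank 7.
Remaining distinct values take the next consecutive integers.

5, 2, 7, 9, 5, 6, 1, 7, 4, 2, 8, 3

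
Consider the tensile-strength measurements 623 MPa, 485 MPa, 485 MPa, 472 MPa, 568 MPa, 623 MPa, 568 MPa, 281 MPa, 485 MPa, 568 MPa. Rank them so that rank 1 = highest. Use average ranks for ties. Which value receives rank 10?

281

Sorted (descending): 623, 623, 568, 568, 568, 485, 485, 485, 472, 281
The 2 values of 623 occupy positions 1–2 → average rank (1+2)/2 = 1.5.
The 3 values of 568 occupy positions 3–5 → average rank 4.
The 3 values of 485 occupy positions 6–8 → average rank 7.
Rank 10 → value 281.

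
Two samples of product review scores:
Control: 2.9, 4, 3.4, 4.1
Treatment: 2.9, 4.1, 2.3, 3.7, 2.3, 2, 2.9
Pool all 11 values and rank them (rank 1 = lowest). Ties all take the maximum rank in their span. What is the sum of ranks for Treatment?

Sorted (ascending): 2, 2.3, 2.3, 2.9, 2.9, 2.9, 3.4, 3.7, 4, 4.1, 4.1
The 2 values of 2.3 occupy positions 2–3 → each gets rank 3.
The 3 values of 2.9 occupy positions 4–6 → each gets rank 6.
The 2 values of 4.1 occupy positions 10–11 → each gets rank 11.
Treatment values → pooled ranks: 2.9→6, 4.1→11, 2.3→3, 3.7→8, 2.3→3, 2→1, 2.9→6
Rank sum = 6 + 11 + 3 + 8 + 3 + 1 + 6 = 38

38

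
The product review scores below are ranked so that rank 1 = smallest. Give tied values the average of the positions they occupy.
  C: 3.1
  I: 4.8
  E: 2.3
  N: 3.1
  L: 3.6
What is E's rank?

Sorted (ascending): 2.3, 3.1, 3.1, 3.6, 4.8
The 2 values of 3.1 occupy positions 2–3 → average rank (2+3)/2 = 2.5.
E has value 2.3 → rank 1.

1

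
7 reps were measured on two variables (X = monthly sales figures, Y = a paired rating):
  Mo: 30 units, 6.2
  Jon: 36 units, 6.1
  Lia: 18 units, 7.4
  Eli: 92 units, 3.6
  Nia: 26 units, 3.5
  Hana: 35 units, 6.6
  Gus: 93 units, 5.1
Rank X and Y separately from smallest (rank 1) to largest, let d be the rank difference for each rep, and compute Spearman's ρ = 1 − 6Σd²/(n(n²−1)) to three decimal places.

-0.393

Ranks of variable 1: 3, 5, 1, 6, 2, 4, 7
Ranks of variable 2: 5, 4, 7, 2, 1, 6, 3
d = r₁ − r₂: -2, 1, -6, 4, 1, -2, 4
d²: 4, 1, 36, 16, 1, 4, 16; Σd² = 78
ρ = 1 − 6·78/(7·48) = 1 − 468/336 = -0.393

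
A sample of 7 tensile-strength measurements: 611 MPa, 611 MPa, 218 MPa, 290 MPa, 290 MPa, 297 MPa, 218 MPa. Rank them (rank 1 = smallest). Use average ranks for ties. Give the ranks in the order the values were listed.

Sorted (ascending): 218, 218, 290, 290, 297, 611, 611
The 2 values of 218 occupy positions 1–2 → average rank (1+2)/2 = 1.5.
The 2 values of 290 occupy positions 3–4 → average rank (3+4)/2 = 3.5.
The 2 values of 611 occupy positions 6–7 → average rank (6+7)/2 = 6.5.

6.5, 6.5, 1.5, 3.5, 3.5, 5, 1.5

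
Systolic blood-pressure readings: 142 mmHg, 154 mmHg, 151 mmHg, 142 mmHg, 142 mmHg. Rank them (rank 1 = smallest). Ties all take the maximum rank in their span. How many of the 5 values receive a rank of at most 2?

0

Sorted (ascending): 142, 142, 142, 151, 154
The 3 values of 142 occupy positions 1–3 → each gets rank 3.
Ranks ≤ 2: {} → 0 values.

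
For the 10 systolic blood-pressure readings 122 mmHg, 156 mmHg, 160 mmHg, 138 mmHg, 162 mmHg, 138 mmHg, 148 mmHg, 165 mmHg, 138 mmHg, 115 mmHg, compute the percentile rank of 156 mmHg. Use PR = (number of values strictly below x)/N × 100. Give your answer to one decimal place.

60.0

N = 10.
Strictly below 156: 6. Equal to 156: 1.
PR = 6/10 × 100 = 60.0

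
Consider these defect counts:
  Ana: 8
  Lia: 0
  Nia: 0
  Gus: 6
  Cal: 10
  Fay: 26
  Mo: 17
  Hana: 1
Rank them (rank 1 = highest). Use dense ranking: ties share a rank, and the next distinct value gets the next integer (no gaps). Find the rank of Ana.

Sorted (descending): 26, 17, 10, 8, 6, 1, 0, 0
The 2 values of 0 share dense rank 7.
Remaining distinct values take the next consecutive integers.
Ana has value 8 → rank 4.

4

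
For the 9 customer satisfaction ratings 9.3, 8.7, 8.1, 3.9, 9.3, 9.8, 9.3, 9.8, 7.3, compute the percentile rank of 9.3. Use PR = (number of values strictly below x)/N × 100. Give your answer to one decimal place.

44.4

N = 9.
Strictly below 9.3: 4. Equal to 9.3: 3.
PR = 4/9 × 100 = 44.4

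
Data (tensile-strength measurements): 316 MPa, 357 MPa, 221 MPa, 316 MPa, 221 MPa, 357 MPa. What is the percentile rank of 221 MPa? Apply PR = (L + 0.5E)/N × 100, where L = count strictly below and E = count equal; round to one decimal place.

16.7

N = 6.
Strictly below 221: 0. Equal to 221: 2.
PR = (0 + 0.5·2)/6 × 100 = 16.7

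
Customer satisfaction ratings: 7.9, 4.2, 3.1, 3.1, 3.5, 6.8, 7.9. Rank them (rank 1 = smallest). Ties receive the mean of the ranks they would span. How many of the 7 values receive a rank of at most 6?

5

Sorted (ascending): 3.1, 3.1, 3.5, 4.2, 6.8, 7.9, 7.9
The 2 values of 3.1 occupy positions 1–2 → average rank (1+2)/2 = 1.5.
The 2 values of 7.9 occupy positions 6–7 → average rank (6+7)/2 = 6.5.
Ranks ≤ 6: {1.5, 1.5, 3, 4, 5} → 5 values.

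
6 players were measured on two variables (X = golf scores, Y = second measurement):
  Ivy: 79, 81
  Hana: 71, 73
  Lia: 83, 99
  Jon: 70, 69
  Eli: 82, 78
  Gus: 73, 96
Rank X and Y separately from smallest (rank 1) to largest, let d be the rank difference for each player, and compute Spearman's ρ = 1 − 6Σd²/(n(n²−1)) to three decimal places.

0.771

Ranks of variable 1: 4, 2, 6, 1, 5, 3
Ranks of variable 2: 4, 2, 6, 1, 3, 5
d = r₁ − r₂: 0, 0, 0, 0, 2, -2
d²: 0, 0, 0, 0, 4, 4; Σd² = 8
ρ = 1 − 6·8/(6·35) = 1 − 48/210 = 0.771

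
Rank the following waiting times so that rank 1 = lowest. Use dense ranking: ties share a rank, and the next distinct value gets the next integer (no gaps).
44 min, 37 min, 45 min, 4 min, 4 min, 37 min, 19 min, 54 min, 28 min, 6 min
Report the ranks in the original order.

6, 5, 7, 1, 1, 5, 3, 8, 4, 2

Sorted (ascending): 4, 4, 6, 19, 28, 37, 37, 44, 45, 54
The 2 values of 4 share dense rank 1.
The 2 values of 37 share dense rank 5.
Remaining distinct values take the next consecutive integers.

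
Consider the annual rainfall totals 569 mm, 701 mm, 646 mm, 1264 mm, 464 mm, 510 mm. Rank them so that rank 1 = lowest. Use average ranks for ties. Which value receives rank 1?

464

Sorted (ascending): 464, 510, 569, 646, 701, 1264
No ties — each value takes its position as its rank.
Rank 1 → value 464.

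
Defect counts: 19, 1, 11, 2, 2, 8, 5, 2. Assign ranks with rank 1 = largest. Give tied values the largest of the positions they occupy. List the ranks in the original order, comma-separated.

1, 8, 2, 7, 7, 3, 4, 7

Sorted (descending): 19, 11, 8, 5, 2, 2, 2, 1
The 3 values of 2 occupy positions 5–7 → each gets rank 7.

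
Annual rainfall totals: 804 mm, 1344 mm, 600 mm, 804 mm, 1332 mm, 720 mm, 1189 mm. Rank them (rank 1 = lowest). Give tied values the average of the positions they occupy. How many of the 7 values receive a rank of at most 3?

2

Sorted (ascending): 600, 720, 804, 804, 1189, 1332, 1344
The 2 values of 804 occupy positions 3–4 → average rank (3+4)/2 = 3.5.
Ranks ≤ 3: {1, 2} → 2 values.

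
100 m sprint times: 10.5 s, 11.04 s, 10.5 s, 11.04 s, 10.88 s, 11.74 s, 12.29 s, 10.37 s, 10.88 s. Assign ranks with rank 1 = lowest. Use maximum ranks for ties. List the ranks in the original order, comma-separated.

Sorted (ascending): 10.37, 10.5, 10.5, 10.88, 10.88, 11.04, 11.04, 11.74, 12.29
The 2 values of 10.5 occupy positions 2–3 → each gets rank 3.
The 2 values of 10.88 occupy positions 4–5 → each gets rank 5.
The 2 values of 11.04 occupy positions 6–7 → each gets rank 7.

3, 7, 3, 7, 5, 8, 9, 1, 5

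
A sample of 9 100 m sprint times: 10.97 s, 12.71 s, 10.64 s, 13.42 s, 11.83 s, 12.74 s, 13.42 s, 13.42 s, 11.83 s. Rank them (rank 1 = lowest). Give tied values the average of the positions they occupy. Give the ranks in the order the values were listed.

Sorted (ascending): 10.64, 10.97, 11.83, 11.83, 12.71, 12.74, 13.42, 13.42, 13.42
The 2 values of 11.83 occupy positions 3–4 → average rank (3+4)/2 = 3.5.
The 3 values of 13.42 occupy positions 7–9 → average rank 8.

2, 5, 1, 8, 3.5, 6, 8, 8, 3.5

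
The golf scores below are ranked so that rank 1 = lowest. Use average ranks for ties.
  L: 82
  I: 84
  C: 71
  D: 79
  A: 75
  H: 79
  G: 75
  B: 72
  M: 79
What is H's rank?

Sorted (ascending): 71, 72, 75, 75, 79, 79, 79, 82, 84
The 2 values of 75 occupy positions 3–4 → average rank (3+4)/2 = 3.5.
The 3 values of 79 occupy positions 5–7 → average rank 6.
H has value 79 → rank 6.

6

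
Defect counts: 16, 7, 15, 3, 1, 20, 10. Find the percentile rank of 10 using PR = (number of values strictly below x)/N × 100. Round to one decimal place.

N = 7.
Strictly below 10: 3. Equal to 10: 1.
PR = 3/7 × 100 = 42.9

42.9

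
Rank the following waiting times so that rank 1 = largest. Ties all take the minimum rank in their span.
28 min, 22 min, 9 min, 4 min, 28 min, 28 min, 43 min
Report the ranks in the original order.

Sorted (descending): 43, 28, 28, 28, 22, 9, 4
The 3 values of 28 occupy positions 2–4 → each gets rank 2.

2, 5, 6, 7, 2, 2, 1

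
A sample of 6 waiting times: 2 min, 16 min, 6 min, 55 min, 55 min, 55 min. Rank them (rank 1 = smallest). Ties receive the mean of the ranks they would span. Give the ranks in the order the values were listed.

Sorted (ascending): 2, 6, 16, 55, 55, 55
The 3 values of 55 occupy positions 4–6 → average rank 5.

1, 3, 2, 5, 5, 5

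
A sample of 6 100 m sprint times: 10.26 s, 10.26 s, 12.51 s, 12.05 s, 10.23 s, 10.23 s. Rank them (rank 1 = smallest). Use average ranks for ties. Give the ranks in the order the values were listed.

3.5, 3.5, 6, 5, 1.5, 1.5

Sorted (ascending): 10.23, 10.23, 10.26, 10.26, 12.05, 12.51
The 2 values of 10.23 occupy positions 1–2 → average rank (1+2)/2 = 1.5.
The 2 values of 10.26 occupy positions 3–4 → average rank (3+4)/2 = 3.5.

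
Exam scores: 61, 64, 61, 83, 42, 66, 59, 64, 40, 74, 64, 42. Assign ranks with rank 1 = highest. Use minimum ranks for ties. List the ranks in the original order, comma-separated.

7, 4, 7, 1, 10, 3, 9, 4, 12, 2, 4, 10

Sorted (descending): 83, 74, 66, 64, 64, 64, 61, 61, 59, 42, 42, 40
The 3 values of 64 occupy positions 4–6 → each gets rank 4.
The 2 values of 61 occupy positions 7–8 → each gets rank 7.
The 2 values of 42 occupy positions 10–11 → each gets rank 10.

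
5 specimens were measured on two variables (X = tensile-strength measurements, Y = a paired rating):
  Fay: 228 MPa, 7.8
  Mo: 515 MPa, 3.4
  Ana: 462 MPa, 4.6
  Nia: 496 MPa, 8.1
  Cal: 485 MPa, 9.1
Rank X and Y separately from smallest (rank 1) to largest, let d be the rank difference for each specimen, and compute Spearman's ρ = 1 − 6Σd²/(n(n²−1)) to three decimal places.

-0.200

Ranks of variable 1: 1, 5, 2, 4, 3
Ranks of variable 2: 3, 1, 2, 4, 5
d = r₁ − r₂: -2, 4, 0, 0, -2
d²: 4, 16, 0, 0, 4; Σd² = 24
ρ = 1 − 6·24/(5·24) = 1 − 144/120 = -0.200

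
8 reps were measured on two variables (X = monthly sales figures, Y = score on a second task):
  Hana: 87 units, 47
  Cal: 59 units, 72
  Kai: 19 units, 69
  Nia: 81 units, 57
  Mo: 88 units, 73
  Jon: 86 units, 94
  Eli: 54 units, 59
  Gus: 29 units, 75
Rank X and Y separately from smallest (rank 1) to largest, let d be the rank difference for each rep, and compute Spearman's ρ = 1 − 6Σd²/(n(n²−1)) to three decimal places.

Ranks of variable 1: 7, 4, 1, 5, 8, 6, 3, 2
Ranks of variable 2: 1, 5, 4, 2, 6, 8, 3, 7
d = r₁ − r₂: 6, -1, -3, 3, 2, -2, 0, -5
d²: 36, 1, 9, 9, 4, 4, 0, 25; Σd² = 88
ρ = 1 − 6·88/(8·63) = 1 − 528/504 = -0.048

-0.048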